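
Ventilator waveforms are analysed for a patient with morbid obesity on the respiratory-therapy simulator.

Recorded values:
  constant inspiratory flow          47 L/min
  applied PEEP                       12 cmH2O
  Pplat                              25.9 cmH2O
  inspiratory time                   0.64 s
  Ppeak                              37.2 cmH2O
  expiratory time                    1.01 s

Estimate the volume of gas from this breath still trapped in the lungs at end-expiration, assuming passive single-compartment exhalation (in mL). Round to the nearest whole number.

72

Flow: 47 L/min ÷ 60 = 0.7833 L/s.
Vt = flow × Ti = 0.7833 L/s × 0.64 s × 1000 mL/L = 501.31 mL.
R = (PIP − Pplat)/V̇ = (37.2 − 25.9) / 0.7833 = 11.3/0.7833 = 14.426 cmH2O·s/L.
C = Vt/(Pplat − PEEP) = 501.31 / (25.9 − 12) = 501.31/13.9 = 36.065 mL/cmH2O.
τ = R × C = 14.426 × 0.03607 L/cmH2O = 0.5203 s.
Fraction remaining = e^(−Te/τ) = e^(−1.01/0.5203) = 0.1435.
Trapped volume = 501.31 × 0.1435 = 71.938 mL.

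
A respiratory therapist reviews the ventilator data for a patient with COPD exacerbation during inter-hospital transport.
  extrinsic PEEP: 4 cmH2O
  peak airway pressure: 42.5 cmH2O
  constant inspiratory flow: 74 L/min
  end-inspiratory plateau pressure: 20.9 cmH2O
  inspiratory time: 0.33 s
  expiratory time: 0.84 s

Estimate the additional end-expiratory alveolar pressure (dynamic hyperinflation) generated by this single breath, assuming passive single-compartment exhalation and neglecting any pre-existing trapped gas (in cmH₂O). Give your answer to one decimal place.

Flow: 74 L/min ÷ 60 = 1.2333 L/s.
Vt = flow × Ti = 1.2333 L/s × 0.33 s × 1000 mL/L = 406.99 mL.
R = (PIP − Pplat)/V̇ = (42.5 − 20.9) / 1.2333 = 21.6/1.2333 = 17.514 cmH2O·s/L.
C = Vt/(Pplat − PEEP) = 406.99 / (20.9 − 4) = 406.99/16.9 = 24.082 mL/cmH2O.
τ = R × C = 17.514 × 0.02408 L/cmH2O = 0.4217 s.
Fraction remaining = e^(−Te/τ) = e^(−0.84/0.4217) = 0.1364; trapped volume = 406.99 × 0.1364 = 55.513 mL.
Additional alveolar pressure from trapping ≈ V_trapped / C = 55.513 / 24.082 = 2.305 cmH2O.

2.3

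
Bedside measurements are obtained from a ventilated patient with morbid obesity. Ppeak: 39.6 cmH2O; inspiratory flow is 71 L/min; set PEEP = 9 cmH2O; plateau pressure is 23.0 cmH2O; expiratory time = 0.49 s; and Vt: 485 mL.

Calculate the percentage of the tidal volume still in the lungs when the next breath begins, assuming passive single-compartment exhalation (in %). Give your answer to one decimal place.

36.5

Flow: 71 L/min ÷ 60 = 1.1833 L/s.
R = (PIP − Pplat)/V̇ = (39.6 − 23.0) / 1.1833 = 16.6/1.1833 = 14.029 cmH2O·s/L.
C = Vt/(Pplat − PEEP) = 485.0 / (23.0 − 9) = 485.0/14.0 = 34.643 mL/cmH2O.
τ = R × C = 14.029 × 0.03464 L/cmH2O = 0.486 s.
Fraction remaining at end-expiration = e^(−Te/τ) = e^(−0.49/0.486) = 0.3649 → 36.49%.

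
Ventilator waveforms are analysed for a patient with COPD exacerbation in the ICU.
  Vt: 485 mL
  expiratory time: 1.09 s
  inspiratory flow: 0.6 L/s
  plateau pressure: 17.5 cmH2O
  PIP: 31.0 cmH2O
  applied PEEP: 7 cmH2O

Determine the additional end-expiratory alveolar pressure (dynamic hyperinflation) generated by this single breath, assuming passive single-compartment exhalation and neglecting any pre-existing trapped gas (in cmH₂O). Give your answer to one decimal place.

3.7

R = (PIP − Pplat)/V̇ = (31.0 − 17.5) / 0.6 = 13.5/0.6 = 22.5 cmH2O·s/L.
C = Vt/(Pplat − PEEP) = 485.0 / (17.5 − 7) = 485.0/10.5 = 46.19 mL/cmH2O.
τ = R × C = 22.5 × 0.04619 L/cmH2O = 1.039 s.
Fraction remaining = e^(−Te/τ) = e^(−1.09/1.039) = 0.3503; trapped volume = 485.0 × 0.3503 = 169.9 mL.
Additional alveolar pressure from trapping ≈ V_trapped / C = 169.9 / 46.19 = 3.678 cmH2O.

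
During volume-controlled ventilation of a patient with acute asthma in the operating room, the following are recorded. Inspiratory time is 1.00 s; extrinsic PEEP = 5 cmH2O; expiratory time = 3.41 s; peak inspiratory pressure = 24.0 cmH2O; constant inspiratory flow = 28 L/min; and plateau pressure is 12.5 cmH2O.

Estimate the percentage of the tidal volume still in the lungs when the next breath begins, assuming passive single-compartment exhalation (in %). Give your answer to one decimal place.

10.8

Flow: 28 L/min ÷ 60 = 0.4667 L/s.
Vt = flow × Ti = 0.4667 L/s × 1.00 s × 1000 mL/L = 466.7 mL.
R = (PIP − Pplat)/V̇ = (24.0 − 12.5) / 0.4667 = 11.5/0.4667 = 24.641 cmH2O·s/L.
C = Vt/(Pplat − PEEP) = 466.7 / (12.5 − 5) = 466.7/7.5 = 62.227 mL/cmH2O.
τ = R × C = 24.641 × 0.06223 L/cmH2O = 1.533 s.
Fraction remaining at end-expiration = e^(−Te/τ) = e^(−3.41/1.533) = 0.1081 → 10.81%.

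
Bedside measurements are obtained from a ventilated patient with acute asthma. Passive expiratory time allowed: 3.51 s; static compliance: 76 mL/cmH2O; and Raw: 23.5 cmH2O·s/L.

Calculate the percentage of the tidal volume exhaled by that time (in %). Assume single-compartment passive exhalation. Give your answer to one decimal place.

86.0

τ = R × C = 23.5 × 76 mL/cmH2O = 23.5 × 0.076 L/cmH2O = 1.786 s.
Passive exhalation: V(t)/V₀ = e^(−t/τ) = e^(−3.51/1.786) = 0.1401.
Fraction exhaled = 1 − 0.1401 = 0.8599 → 85.99%.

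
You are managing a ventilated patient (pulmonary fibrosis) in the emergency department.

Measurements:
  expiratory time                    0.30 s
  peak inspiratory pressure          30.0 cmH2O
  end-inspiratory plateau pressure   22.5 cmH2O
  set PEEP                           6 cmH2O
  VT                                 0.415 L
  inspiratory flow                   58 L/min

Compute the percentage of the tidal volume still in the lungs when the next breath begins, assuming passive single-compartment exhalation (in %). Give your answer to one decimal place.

21.5

Flow: 58 L/min ÷ 60 = 0.9667 L/s.
R = (PIP − Pplat)/V̇ = (30.0 − 22.5) / 0.9667 = 7.5/0.9667 = 7.758 cmH2O·s/L.
C = Vt/(Pplat − PEEP) = 415.0 / (22.5 − 6) = 415.0/16.5 = 25.152 mL/cmH2O.
τ = R × C = 7.758 × 0.02515 L/cmH2O = 0.1951 s.
Fraction remaining at end-expiration = e^(−Te/τ) = e^(−0.30/0.1951) = 0.2149 → 21.49%.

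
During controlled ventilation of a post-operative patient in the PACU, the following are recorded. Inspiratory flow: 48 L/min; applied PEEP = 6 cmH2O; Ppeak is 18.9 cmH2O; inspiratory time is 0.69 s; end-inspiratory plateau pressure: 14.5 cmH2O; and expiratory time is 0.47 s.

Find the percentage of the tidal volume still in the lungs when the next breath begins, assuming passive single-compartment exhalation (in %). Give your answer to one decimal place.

26.8

Flow: 48 L/min ÷ 60 = 0.8 L/s.
Vt = flow × Ti = 0.8 L/s × 0.69 s × 1000 mL/L = 552.0 mL.
R = (PIP − Pplat)/V̇ = (18.9 − 14.5) / 0.8 = 4.4/0.8 = 5.5 cmH2O·s/L.
C = Vt/(Pplat − PEEP) = 552.0 / (14.5 − 6) = 552.0/8.5 = 64.941 mL/cmH2O.
τ = R × C = 5.5 × 0.06494 L/cmH2O = 0.3572 s.
Fraction remaining at end-expiration = e^(−Te/τ) = e^(−0.47/0.3572) = 0.2683 → 26.83%.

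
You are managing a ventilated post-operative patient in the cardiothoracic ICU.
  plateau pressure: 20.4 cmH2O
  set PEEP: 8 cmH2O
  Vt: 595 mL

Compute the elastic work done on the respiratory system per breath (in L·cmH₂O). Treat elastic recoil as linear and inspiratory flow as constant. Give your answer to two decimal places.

Elastic work ≈ ½ × (Pplat − PEEP) × Vt = 0.5 × (20.4 − 8) × 0.595 L = 0.5 × 12.4 × 0.595 = 3.689 L·cmH2O.

3.69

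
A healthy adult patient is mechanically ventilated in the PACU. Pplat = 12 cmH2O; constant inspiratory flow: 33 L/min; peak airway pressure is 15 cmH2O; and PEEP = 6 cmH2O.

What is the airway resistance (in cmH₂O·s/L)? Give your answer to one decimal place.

Flow: 33 L/min ÷ 60 = 0.55 L/s.
Raw = (PIP − Pplat) / flow = (15 − 12) / 0.55 = 3.0 / 0.55 = 5.455 cmH2O·s/L.

5.5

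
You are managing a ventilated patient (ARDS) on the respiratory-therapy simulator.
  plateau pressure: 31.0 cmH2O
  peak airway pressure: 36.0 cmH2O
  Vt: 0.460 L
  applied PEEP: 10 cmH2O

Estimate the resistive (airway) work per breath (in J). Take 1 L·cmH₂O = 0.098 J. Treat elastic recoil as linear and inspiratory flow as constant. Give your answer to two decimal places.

With constant inspiratory flow the resistive pressure is constant at PIP − Pplat = 36.0 − 31.0 = 5.0 cmH2O, so resistive work = 5.0 × 0.460 = 2.3 L·cmH2O.
× 0.098 J/(L·cmH2O) → 0.2254 J.

0.23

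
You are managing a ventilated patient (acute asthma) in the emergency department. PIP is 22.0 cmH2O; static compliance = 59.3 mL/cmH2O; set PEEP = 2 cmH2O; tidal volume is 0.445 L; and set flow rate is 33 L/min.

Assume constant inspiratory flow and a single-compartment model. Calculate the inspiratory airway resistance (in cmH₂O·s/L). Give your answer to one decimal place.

Flow: 33 L/min ÷ 60 = 0.55 L/s.
Equation of motion (constant flow): PIP = Vt/C + R·V̇ + PEEP.
R·V̇ = PIP − Vt/C − PEEP = 22.0 − 445/59.3 − 2 = 22.0 − 7.504 − 2 = 12.496 cmH2O.
R = 12.496 / 0.55 = 22.72 cmH2O·s/L.

22.7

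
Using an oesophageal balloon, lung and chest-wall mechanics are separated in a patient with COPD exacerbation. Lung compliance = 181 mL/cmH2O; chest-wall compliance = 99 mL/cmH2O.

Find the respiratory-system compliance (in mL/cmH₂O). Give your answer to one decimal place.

Lung and chest wall are elastances in series: 1/Crs = 1/CL + 1/Ccw.
1/Crs = 1/181 + 1/99 = 0.01563.
Crs = 63.98 mL/cmH2O.

64.0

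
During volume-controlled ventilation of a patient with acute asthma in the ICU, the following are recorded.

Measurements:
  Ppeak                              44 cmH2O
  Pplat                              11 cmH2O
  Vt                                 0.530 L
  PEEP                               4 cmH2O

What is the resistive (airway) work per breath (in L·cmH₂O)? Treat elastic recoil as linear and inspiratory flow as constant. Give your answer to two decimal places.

17.49

With constant inspiratory flow the resistive pressure is constant at PIP − Pplat = 44 − 11 = 33.0 cmH2O, so resistive work = 33.0 × 0.530 = 17.49 L·cmH2O.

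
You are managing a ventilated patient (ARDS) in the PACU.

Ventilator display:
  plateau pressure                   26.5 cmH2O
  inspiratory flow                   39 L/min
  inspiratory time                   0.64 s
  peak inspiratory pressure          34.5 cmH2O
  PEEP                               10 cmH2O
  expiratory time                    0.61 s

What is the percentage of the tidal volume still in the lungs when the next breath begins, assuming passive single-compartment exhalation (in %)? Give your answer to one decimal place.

14.0

Flow: 39 L/min ÷ 60 = 0.65 L/s.
Vt = flow × Ti = 0.65 L/s × 0.64 s × 1000 mL/L = 416.0 mL.
R = (PIP − Pplat)/V̇ = (34.5 − 26.5) / 0.65 = 8.0/0.65 = 12.308 cmH2O·s/L.
C = Vt/(Pplat − PEEP) = 416.0 / (26.5 − 10) = 416.0/16.5 = 25.212 mL/cmH2O.
τ = R × C = 12.308 × 0.02521 L/cmH2O = 0.3103 s.
Fraction remaining at end-expiration = e^(−Te/τ) = e^(−0.61/0.3103) = 0.14 → 14.0%.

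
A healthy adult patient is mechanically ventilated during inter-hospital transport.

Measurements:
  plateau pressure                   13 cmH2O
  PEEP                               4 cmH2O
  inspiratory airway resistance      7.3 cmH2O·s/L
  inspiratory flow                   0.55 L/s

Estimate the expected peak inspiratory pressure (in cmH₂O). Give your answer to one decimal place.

17.0

PIP = Pplat + Raw × flow = 13 + 7.3 × 0.55 = 13 + 4.015 = 17.015 cmH2O.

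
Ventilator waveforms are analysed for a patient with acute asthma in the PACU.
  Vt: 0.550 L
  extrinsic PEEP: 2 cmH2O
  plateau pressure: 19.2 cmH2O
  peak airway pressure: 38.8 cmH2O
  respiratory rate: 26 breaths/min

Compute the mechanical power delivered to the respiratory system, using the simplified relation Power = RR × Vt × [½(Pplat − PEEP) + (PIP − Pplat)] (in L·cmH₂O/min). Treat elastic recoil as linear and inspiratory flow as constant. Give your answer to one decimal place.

403.3

Per-breath work = Vt × [½(Pplat−PEEP) + (PIP−Pplat)] = 0.550 × [0.5×17.2 + 19.6] = 0.550 × 28.2 = 15.51 L·cmH2O.
Power = 26 × 15.51 = 403.26 L·cmH2O/min.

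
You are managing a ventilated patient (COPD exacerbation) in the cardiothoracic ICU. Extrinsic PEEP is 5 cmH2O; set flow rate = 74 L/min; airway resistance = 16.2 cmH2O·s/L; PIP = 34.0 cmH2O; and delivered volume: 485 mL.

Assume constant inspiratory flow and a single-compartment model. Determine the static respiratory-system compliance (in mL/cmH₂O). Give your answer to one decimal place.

53.8

Flow: 74 L/min ÷ 60 = 1.2333 L/s.
Equation of motion (constant flow): PIP = Vt/C + R·V̇ + PEEP.
Vt/C = PIP − R·V̇ − PEEP = 34.0 − 16.2×1.2333 − 5 = 34.0 − 19.979 − 5 = 9.021 cmH2O.
C = Vt / 9.021 = 485 / 9.021 = 53.763 mL/cmH2O.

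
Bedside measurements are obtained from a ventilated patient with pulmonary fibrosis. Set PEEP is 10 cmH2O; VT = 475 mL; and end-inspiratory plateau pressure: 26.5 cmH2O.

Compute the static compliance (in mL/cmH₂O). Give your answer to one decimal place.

28.8

Cstat = Vt / (Pplat − PEEP) = 475 / (26.5 − 10) = 475 / 16.5 = 28.788 mL/cmH2O.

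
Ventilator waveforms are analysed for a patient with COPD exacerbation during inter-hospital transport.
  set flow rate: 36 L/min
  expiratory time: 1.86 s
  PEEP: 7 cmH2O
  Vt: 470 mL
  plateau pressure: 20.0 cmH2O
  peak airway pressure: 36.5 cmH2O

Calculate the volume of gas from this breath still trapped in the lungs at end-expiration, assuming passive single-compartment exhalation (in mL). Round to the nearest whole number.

Flow: 36 L/min ÷ 60 = 0.6 L/s.
R = (PIP − Pplat)/V̇ = (36.5 − 20.0) / 0.6 = 16.5/0.6 = 27.5 cmH2O·s/L.
C = Vt/(Pplat − PEEP) = 470.0 / (20.0 − 7) = 470.0/13.0 = 36.154 mL/cmH2O.
τ = R × C = 27.5 × 0.03615 L/cmH2O = 0.9941 s.
Fraction remaining = e^(−Te/τ) = e^(−1.86/0.9941) = 0.154.
Trapped volume = 470.0 × 0.154 = 72.38 mL.

72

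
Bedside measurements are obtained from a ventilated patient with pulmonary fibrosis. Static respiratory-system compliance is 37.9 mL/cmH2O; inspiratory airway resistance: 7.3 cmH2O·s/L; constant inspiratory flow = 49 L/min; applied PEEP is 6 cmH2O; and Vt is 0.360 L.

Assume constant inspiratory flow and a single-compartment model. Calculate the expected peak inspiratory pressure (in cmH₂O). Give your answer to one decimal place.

21.5

Flow: 49 L/min ÷ 60 = 0.8167 L/s.
Equation of motion (constant flow): PIP = Vt/C + R·V̇ + PEEP.
PIP = 360/37.9 + 7.3×0.8167 + 6 = 9.499 + 5.962 + 6 = 21.461 cmH2O.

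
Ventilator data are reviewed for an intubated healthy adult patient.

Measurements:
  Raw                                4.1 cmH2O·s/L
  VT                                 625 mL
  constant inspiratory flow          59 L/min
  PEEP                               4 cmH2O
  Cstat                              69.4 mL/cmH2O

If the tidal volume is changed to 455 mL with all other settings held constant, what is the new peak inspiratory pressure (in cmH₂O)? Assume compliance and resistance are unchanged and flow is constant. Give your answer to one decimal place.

14.6

Flow: 59 L/min ÷ 60 = 0.9833 L/s.
PIP = Vt/C + R·V̇ + PEEP (constant-flow equation of motion).
Only the elastic term changes: ΔPIP = ΔVt / C = (455 − 625) / 69.4 = -2.45 cmH2O.
Original PIP = 625/69.4 + 4.1×0.9833 + 4 = 17.037 cmH2O; new PIP = 17.037 + (-2.45) = 14.587 cmH2O.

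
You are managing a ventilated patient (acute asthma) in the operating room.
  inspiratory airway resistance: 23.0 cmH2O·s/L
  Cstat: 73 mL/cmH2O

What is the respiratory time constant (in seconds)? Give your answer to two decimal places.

1.68

τ = R × C = 23.0 × 73 mL/cmH2O = 23.0 × 0.073 L/cmH2O = 1.679 s.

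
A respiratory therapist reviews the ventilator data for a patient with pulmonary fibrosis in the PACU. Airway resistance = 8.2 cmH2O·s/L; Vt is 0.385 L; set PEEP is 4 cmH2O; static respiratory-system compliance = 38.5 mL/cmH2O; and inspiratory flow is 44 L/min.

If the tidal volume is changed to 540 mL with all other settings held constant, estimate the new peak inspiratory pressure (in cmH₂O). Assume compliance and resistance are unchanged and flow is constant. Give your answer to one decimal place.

Flow: 44 L/min ÷ 60 = 0.7333 L/s.
PIP = Vt/C + R·V̇ + PEEP (constant-flow equation of motion).
Only the elastic term changes: ΔPIP = ΔVt / C = (540 − 385) / 38.5 = 4.026 cmH2O.
Original PIP = 385/38.5 + 8.2×0.7333 + 4 = 20.013 cmH2O; new PIP = 20.013 + (4.026) = 24.039 cmH2O.

24.0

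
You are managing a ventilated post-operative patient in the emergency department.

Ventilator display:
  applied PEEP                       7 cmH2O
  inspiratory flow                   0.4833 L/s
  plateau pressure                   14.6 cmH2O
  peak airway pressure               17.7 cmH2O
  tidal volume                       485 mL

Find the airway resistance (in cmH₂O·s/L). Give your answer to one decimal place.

Raw = (PIP − Pplat) / flow = (17.7 − 14.6) / 0.4833 = 3.1 / 0.4833 = 6.414 cmH2O·s/L.

6.4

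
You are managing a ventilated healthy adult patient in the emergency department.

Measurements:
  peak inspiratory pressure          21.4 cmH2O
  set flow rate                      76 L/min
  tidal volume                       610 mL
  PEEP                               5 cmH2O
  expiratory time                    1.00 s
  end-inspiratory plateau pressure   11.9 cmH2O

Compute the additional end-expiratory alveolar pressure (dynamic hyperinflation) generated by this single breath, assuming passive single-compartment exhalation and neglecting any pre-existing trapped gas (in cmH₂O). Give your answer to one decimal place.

Flow: 76 L/min ÷ 60 = 1.2667 L/s.
R = (PIP − Pplat)/V̇ = (21.4 − 11.9) / 1.2667 = 9.5/1.2667 = 7.5 cmH2O·s/L.
C = Vt/(Pplat − PEEP) = 610.0 / (11.9 − 5) = 610.0/6.9 = 88.406 mL/cmH2O.
τ = R × C = 7.5 × 0.08841 L/cmH2O = 0.6631 s.
Fraction remaining = e^(−Te/τ) = e^(−1.00/0.6631) = 0.2213; trapped volume = 610.0 × 0.2213 = 134.99 mL.
Additional alveolar pressure from trapping ≈ V_trapped / C = 134.99 / 88.406 = 1.527 cmH2O.

1.5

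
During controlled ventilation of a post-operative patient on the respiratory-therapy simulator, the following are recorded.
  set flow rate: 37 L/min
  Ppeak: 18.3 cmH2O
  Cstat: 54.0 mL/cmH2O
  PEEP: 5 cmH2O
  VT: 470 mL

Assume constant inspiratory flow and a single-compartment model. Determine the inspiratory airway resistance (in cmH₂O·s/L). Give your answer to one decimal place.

Flow: 37 L/min ÷ 60 = 0.6167 L/s.
Equation of motion (constant flow): PIP = Vt/C + R·V̇ + PEEP.
R·V̇ = PIP − Vt/C − PEEP = 18.3 − 470/54.0 − 5 = 18.3 − 8.704 − 5 = 4.596 cmH2O.
R = 4.596 / 0.6167 = 7.453 cmH2O·s/L.

7.5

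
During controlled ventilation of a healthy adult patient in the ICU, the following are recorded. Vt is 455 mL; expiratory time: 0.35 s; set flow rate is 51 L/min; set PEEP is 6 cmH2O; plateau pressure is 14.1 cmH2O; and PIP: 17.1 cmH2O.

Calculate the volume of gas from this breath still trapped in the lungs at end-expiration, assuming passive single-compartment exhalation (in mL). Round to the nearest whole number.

78

Flow: 51 L/min ÷ 60 = 0.85 L/s.
R = (PIP − Pplat)/V̇ = (17.1 − 14.1) / 0.85 = 3.0/0.85 = 3.529 cmH2O·s/L.
C = Vt/(Pplat − PEEP) = 455.0 / (14.1 − 6) = 455.0/8.1 = 56.173 mL/cmH2O.
τ = R × C = 3.529 × 0.05617 L/cmH2O = 0.1982 s.
Fraction remaining = e^(−Te/τ) = e^(−0.35/0.1982) = 0.171.
Trapped volume = 455.0 × 0.171 = 77.805 mL.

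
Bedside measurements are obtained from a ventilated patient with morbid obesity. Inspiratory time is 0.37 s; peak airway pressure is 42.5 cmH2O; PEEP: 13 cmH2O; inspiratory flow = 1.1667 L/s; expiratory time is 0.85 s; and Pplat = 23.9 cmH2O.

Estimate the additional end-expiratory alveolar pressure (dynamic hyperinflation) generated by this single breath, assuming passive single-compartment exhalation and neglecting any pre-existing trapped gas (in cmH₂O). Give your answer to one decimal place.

2.8

Vt = flow × Ti = 1.1667 L/s × 0.37 s × 1000 mL/L = 431.68 mL.
R = (PIP − Pplat)/V̇ = (42.5 − 23.9) / 1.1667 = 18.6/1.1667 = 15.942 cmH2O·s/L.
C = Vt/(Pplat − PEEP) = 431.68 / (23.9 − 13) = 431.68/10.9 = 39.604 mL/cmH2O.
τ = R × C = 15.942 × 0.0396 L/cmH2O = 0.6313 s.
Fraction remaining = e^(−Te/τ) = e^(−0.85/0.6313) = 0.2602; trapped volume = 431.68 × 0.2602 = 112.32 mL.
Additional alveolar pressure from trapping ≈ V_trapped / C = 112.32 / 39.604 = 2.836 cmH2O.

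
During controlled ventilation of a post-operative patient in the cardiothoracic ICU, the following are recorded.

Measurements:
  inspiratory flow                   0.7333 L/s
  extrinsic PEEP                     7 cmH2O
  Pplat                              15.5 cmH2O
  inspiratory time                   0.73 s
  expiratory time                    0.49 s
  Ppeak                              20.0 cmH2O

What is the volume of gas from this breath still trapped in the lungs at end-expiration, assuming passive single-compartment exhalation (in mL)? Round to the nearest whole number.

Vt = flow × Ti = 0.7333 L/s × 0.73 s × 1000 mL/L = 535.31 mL.
R = (PIP − Pplat)/V̇ = (20.0 − 15.5) / 0.7333 = 4.5/0.7333 = 6.137 cmH2O·s/L.
C = Vt/(Pplat − PEEP) = 535.31 / (15.5 − 7) = 535.31/8.5 = 62.978 mL/cmH2O.
τ = R × C = 6.137 × 0.06298 L/cmH2O = 0.3865 s.
Fraction remaining = e^(−Te/τ) = e^(−0.49/0.3865) = 0.2815.
Trapped volume = 535.31 × 0.2815 = 150.69 mL.

151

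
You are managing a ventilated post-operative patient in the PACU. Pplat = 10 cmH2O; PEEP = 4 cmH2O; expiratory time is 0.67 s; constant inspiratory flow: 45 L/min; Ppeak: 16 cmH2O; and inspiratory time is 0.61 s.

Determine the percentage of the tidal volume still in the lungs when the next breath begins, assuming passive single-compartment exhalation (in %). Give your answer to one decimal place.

33.3

Flow: 45 L/min ÷ 60 = 0.75 L/s.
Vt = flow × Ti = 0.75 L/s × 0.61 s × 1000 mL/L = 457.5 mL.
R = (PIP − Pplat)/V̇ = (16 − 10) / 0.75 = 6.0/0.75 = 8.0 cmH2O·s/L.
C = Vt/(Pplat − PEEP) = 457.5 / (10 − 4) = 457.5/6.0 = 76.25 mL/cmH2O.
τ = R × C = 8.0 × 0.07625 L/cmH2O = 0.61 s.
Fraction remaining at end-expiration = e^(−Te/τ) = e^(−0.67/0.61) = 0.3334 → 33.34%.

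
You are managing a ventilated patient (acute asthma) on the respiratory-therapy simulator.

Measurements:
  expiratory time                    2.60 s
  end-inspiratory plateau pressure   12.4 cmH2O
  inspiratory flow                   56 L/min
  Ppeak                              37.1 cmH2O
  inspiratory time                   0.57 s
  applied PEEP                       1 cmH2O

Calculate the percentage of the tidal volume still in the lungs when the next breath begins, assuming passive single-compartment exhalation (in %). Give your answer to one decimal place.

12.2

Flow: 56 L/min ÷ 60 = 0.9333 L/s.
Vt = flow × Ti = 0.9333 L/s × 0.57 s × 1000 mL/L = 531.98 mL.
R = (PIP − Pplat)/V̇ = (37.1 − 12.4) / 0.9333 = 24.7/0.9333 = 26.465 cmH2O·s/L.
C = Vt/(Pplat − PEEP) = 531.98 / (12.4 − 1) = 531.98/11.4 = 46.665 mL/cmH2O.
τ = R × C = 26.465 × 0.04667 L/cmH2O = 1.235 s.
Fraction remaining at end-expiration = e^(−Te/τ) = e^(−2.60/1.235) = 0.1218 → 12.18%.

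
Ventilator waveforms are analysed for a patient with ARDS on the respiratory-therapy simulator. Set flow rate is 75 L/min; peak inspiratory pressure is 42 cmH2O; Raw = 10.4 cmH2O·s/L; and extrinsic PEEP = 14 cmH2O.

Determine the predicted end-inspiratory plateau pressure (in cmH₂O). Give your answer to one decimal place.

29.0

Flow: 75 L/min ÷ 60 = 1.25 L/s.
Pplat = PIP − Raw × flow = 42 − 10.4 × 1.25 = 42 − 13.0 = 29.0 cmH2O.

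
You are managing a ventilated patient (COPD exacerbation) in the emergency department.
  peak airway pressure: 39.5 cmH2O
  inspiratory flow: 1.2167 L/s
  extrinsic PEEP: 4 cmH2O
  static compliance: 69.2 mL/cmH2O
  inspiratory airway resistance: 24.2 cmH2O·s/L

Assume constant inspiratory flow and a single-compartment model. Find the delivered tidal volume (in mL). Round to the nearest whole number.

Equation of motion (constant flow): PIP = Vt/C + R·V̇ + PEEP.
Vt/C = PIP − R·V̇ − PEEP = 39.5 − 29.444 − 4 = 6.056 cmH2O.
Vt = C × 6.056 = 69.2 × 6.056 = 419.08 mL.

419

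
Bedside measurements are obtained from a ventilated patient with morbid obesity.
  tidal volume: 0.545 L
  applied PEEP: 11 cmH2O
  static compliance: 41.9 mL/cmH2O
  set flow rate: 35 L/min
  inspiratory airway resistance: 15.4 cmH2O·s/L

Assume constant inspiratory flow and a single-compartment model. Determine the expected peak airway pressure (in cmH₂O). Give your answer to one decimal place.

33.0

Flow: 35 L/min ÷ 60 = 0.5833 L/s.
Equation of motion (constant flow): PIP = Vt/C + R·V̇ + PEEP.
PIP = 545/41.9 + 15.4×0.5833 + 11 = 13.007 + 8.983 + 11 = 32.99 cmH2O.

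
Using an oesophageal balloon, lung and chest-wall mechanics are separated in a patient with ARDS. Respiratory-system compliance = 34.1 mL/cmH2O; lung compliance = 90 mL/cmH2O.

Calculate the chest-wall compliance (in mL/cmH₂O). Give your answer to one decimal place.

1/Ccw = 1/Crs − 1/CL.
1/Ccw = 1/34.1 − 1/90 = 0.01821.
Ccw = 54.915 mL/cmH2O.

54.9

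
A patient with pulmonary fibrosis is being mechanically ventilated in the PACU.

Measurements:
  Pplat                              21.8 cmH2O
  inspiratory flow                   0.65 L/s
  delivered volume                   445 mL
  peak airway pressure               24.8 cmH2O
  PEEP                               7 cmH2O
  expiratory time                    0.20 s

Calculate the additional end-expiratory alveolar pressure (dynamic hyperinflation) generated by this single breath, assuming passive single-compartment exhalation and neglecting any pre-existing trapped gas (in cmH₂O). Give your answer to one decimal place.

R = (PIP − Pplat)/V̇ = (24.8 − 21.8) / 0.65 = 3.0/0.65 = 4.615 cmH2O·s/L.
C = Vt/(Pplat − PEEP) = 445.0 / (21.8 − 7) = 445.0/14.8 = 30.068 mL/cmH2O.
τ = R × C = 4.615 × 0.03007 L/cmH2O = 0.1388 s.
Fraction remaining = e^(−Te/τ) = e^(−0.20/0.1388) = 0.2367; trapped volume = 445.0 × 0.2367 = 105.33 mL.
Additional alveolar pressure from trapping ≈ V_trapped / C = 105.33 / 30.068 = 3.503 cmH2O.

3.5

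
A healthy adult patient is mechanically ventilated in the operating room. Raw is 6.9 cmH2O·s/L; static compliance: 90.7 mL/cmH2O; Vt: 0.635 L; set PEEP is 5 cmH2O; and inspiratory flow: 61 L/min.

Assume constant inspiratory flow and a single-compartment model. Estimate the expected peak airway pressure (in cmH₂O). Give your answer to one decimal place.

Flow: 61 L/min ÷ 60 = 1.0167 L/s.
Equation of motion (constant flow): PIP = Vt/C + R·V̇ + PEEP.
PIP = 635/90.7 + 6.9×1.0167 + 5 = 7.001 + 7.015 + 5 = 19.016 cmH2O.

19.0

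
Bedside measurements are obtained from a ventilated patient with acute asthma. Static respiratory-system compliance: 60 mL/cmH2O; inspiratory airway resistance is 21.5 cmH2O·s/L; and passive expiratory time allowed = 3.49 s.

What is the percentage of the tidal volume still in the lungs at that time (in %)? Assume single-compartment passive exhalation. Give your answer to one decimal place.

τ = R × C = 21.5 × 60 mL/cmH2O = 21.5 × 0.060 L/cmH2O = 1.29 s.
Passive exhalation: V(t)/V₀ = e^(−t/τ) = e^(−3.49/1.29) = 0.06684.
Fraction remaining = 0.06684 → 6.684%.

6.7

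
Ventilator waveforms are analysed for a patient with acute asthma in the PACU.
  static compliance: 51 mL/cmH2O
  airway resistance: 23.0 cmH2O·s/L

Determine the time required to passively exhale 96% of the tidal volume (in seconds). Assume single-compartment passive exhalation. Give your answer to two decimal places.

3.78

τ = R × C = 23.0 × 51 mL/cmH2O = 23.0 × 0.051 L/cmH2O = 1.173 s.
Exhaled fraction f = 1 − e^(−t/τ) → t = −τ·ln(1 − f) = −1.173·ln(0.04) = 3.776 s.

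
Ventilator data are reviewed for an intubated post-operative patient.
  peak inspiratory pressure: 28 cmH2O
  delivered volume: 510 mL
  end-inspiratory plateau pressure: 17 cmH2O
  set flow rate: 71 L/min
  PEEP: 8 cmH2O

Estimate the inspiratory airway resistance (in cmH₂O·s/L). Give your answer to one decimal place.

9.3

Flow: 71 L/min ÷ 60 = 1.1833 L/s.
Raw = (PIP − Pplat) / flow = (28 − 17) / 1.1833 = 11.0 / 1.1833 = 9.296 cmH2O·s/L.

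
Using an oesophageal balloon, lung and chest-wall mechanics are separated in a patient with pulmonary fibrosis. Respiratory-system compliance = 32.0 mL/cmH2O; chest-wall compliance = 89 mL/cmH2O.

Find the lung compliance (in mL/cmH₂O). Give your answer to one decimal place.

1/CL = 1/Crs − 1/Ccw.
1/CL = 1/32.0 − 1/89 = 0.02001.
CL = 49.975 mL/cmH2O.

50.0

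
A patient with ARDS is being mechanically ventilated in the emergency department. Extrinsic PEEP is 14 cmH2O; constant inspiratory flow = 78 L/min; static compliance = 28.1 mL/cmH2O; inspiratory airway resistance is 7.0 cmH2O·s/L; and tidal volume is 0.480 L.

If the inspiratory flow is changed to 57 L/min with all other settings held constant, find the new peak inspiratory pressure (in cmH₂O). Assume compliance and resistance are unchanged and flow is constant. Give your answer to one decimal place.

37.7

Flow: 78 L/min ÷ 60 = 1.3 L/s.
New flow: 57 L/min ÷ 60 = 0.95 L/s.
PIP = Vt/C + R·V̇ + PEEP (constant-flow equation of motion).
Only the resistive term changes: ΔPIP = R × ΔV̇ = 7.0 × (0.95 − 1.3) = 7.0 × -0.35 = -2.45 cmH2O.
Original PIP = 480/28.1 + 7.0×1.3 + 14 = 40.182 cmH2O; new PIP = 40.182 + (-2.45) = 37.732 cmH2O.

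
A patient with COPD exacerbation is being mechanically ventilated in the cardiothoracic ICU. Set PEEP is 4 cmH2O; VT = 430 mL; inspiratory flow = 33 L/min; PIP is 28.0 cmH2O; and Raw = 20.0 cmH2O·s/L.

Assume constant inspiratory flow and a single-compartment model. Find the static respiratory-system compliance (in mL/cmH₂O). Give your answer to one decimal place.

33.1

Flow: 33 L/min ÷ 60 = 0.55 L/s.
Equation of motion (constant flow): PIP = Vt/C + R·V̇ + PEEP.
Vt/C = PIP − R·V̇ − PEEP = 28.0 − 20.0×0.55 − 4 = 28.0 − 11.0 − 4 = 13.0 cmH2O.
C = Vt / 13.0 = 430 / 13.0 = 33.077 mL/cmH2O.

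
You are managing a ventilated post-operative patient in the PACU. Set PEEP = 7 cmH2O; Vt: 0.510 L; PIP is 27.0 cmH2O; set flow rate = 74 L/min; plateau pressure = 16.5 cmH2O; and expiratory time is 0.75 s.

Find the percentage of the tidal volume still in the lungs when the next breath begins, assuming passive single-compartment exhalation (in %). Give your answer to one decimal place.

Flow: 74 L/min ÷ 60 = 1.2333 L/s.
R = (PIP − Pplat)/V̇ = (27.0 − 16.5) / 1.2333 = 10.5/1.2333 = 8.514 cmH2O·s/L.
C = Vt/(Pplat − PEEP) = 510.0 / (16.5 − 7) = 510.0/9.5 = 53.684 mL/cmH2O.
τ = R × C = 8.514 × 0.05368 L/cmH2O = 0.457 s.
Fraction remaining at end-expiration = e^(−Te/τ) = e^(−0.75/0.457) = 0.1938 → 19.38%.

19.4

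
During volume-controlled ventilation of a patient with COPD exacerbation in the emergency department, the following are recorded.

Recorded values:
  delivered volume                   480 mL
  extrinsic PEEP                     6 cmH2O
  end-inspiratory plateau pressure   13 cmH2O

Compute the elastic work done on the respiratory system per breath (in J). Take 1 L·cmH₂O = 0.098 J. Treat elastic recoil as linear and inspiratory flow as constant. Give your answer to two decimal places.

0.16

Elastic work ≈ ½ × (Pplat − PEEP) × Vt = 0.5 × (13 − 6) × 0.480 L = 0.5 × 7.0 × 0.480 = 1.68 L·cmH2O.
× 0.098 J/(L·cmH2O) → 0.1646 J.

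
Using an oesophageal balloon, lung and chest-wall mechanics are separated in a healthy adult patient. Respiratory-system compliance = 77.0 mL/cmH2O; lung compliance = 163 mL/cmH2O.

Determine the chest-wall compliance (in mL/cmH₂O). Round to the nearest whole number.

1/Ccw = 1/Crs − 1/CL.
1/Ccw = 1/77.0 − 1/163 = 0.006852.
Ccw = 145.94 mL/cmH2O.

146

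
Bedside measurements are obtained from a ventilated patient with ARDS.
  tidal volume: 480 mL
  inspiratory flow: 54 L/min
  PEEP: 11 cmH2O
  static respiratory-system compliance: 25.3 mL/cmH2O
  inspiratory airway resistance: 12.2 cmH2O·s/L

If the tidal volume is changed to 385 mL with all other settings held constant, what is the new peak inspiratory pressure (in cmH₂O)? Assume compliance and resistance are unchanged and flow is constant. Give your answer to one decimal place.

37.2

Flow: 54 L/min ÷ 60 = 0.9 L/s.
PIP = Vt/C + R·V̇ + PEEP (constant-flow equation of motion).
Only the elastic term changes: ΔPIP = ΔVt / C = (385 − 480) / 25.3 = -3.755 cmH2O.
Original PIP = 480/25.3 + 12.2×0.9 + 11 = 40.952 cmH2O; new PIP = 40.952 + (-3.755) = 37.197 cmH2O.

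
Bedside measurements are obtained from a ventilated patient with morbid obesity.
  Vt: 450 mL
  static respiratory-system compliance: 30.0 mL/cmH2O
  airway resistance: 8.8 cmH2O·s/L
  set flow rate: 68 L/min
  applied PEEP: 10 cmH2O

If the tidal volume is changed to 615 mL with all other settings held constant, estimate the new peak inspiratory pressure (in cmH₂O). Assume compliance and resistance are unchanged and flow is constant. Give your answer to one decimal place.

Flow: 68 L/min ÷ 60 = 1.1333 L/s.
PIP = Vt/C + R·V̇ + PEEP (constant-flow equation of motion).
Only the elastic term changes: ΔPIP = ΔVt / C = (615 − 450) / 30.0 = 5.5 cmH2O.
Original PIP = 450/30.0 + 8.8×1.1333 + 10 = 34.973 cmH2O; new PIP = 34.973 + (5.5) = 40.473 cmH2O.

40.5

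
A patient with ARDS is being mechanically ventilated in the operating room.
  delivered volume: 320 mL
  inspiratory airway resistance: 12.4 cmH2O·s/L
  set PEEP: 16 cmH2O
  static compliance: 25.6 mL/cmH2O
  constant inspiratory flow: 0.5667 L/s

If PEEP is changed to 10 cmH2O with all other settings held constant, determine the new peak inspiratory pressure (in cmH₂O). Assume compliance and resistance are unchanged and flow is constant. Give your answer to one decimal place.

PIP = Vt/C + R·V̇ + PEEP (constant-flow equation of motion).
Only the baseline term changes: ΔPIP = ΔPEEP = 10 − 16 = -6.0 cmH2O.
Original PIP = 320/25.6 + 12.4×0.5667 + 16 = 35.527 cmH2O; new PIP = 35.527 + (-6.0) = 29.527 cmH2O.

29.5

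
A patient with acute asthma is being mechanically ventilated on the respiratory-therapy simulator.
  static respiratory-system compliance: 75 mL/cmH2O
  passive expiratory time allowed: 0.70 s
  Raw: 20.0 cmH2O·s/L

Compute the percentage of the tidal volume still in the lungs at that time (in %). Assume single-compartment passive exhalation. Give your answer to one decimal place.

62.7

τ = R × C = 20.0 × 75 mL/cmH2O = 20.0 × 0.075 L/cmH2O = 1.5 s.
Passive exhalation: V(t)/V₀ = e^(−t/τ) = e^(−0.70/1.5) = 0.6271.
Fraction remaining = 0.6271 → 62.71%.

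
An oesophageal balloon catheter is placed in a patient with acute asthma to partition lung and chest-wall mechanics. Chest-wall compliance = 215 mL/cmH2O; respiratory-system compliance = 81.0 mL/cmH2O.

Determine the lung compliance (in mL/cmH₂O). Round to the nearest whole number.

1/CL = 1/Crs − 1/Ccw.
1/CL = 1/81.0 − 1/215 = 0.007695.
CL = 129.95 mL/cmH2O.

130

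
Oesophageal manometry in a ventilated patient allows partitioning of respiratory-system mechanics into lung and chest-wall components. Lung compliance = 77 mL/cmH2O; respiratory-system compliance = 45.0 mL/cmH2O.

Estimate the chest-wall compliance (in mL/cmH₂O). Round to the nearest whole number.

1/Ccw = 1/Crs − 1/CL.
1/Ccw = 1/45.0 − 1/77 = 0.009235.
Ccw = 108.28 mL/cmH2O.

108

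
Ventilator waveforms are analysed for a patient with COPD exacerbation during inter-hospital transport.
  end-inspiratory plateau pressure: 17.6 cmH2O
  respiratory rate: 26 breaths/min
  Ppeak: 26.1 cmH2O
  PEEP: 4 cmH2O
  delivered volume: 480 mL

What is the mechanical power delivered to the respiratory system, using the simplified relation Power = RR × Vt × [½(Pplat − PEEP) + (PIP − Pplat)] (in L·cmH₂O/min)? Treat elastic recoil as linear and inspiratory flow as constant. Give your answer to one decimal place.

Per-breath work = Vt × [½(Pplat−PEEP) + (PIP−Pplat)] = 0.480 × [0.5×13.6 + 8.5] = 0.480 × 15.3 = 7.344 L·cmH2O.
Power = 26 × 7.344 = 190.94 L·cmH2O/min.

190.9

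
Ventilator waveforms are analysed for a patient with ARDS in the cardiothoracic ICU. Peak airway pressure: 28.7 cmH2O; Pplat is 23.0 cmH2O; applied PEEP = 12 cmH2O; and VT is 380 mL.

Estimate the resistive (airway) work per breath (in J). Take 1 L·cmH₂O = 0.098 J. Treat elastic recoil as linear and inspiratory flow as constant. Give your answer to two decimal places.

With constant inspiratory flow the resistive pressure is constant at PIP − Pplat = 28.7 − 23.0 = 5.7 cmH2O, so resistive work = 5.7 × 0.380 = 2.166 L·cmH2O.
× 0.098 J/(L·cmH2O) → 0.2123 J.

0.21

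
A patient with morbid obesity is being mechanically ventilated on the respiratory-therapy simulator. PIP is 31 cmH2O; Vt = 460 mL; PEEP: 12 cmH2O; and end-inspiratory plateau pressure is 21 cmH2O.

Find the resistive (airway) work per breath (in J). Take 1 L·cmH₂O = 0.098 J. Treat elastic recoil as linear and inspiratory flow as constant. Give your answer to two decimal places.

0.45

With constant inspiratory flow the resistive pressure is constant at PIP − Pplat = 31 − 21 = 10.0 cmH2O, so resistive work = 10.0 × 0.460 = 4.6 L·cmH2O.
× 0.098 J/(L·cmH2O) → 0.4508 J.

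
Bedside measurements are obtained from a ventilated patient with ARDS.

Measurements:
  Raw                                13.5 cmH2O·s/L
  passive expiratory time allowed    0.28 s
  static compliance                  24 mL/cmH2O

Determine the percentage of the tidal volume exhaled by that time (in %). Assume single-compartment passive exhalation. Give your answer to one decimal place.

τ = R × C = 13.5 × 24 mL/cmH2O = 13.5 × 0.024 L/cmH2O = 0.324 s.
Passive exhalation: V(t)/V₀ = e^(−t/τ) = e^(−0.28/0.324) = 0.4214.
Fraction exhaled = 1 − 0.4214 = 0.5786 → 57.86%.

57.9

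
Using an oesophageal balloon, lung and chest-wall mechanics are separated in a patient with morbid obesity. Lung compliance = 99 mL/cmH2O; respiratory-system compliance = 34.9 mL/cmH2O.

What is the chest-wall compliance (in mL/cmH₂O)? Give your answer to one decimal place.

53.9

1/Ccw = 1/Crs − 1/CL.
1/Ccw = 1/34.9 − 1/99 = 0.01855.
Ccw = 53.908 mL/cmH2O.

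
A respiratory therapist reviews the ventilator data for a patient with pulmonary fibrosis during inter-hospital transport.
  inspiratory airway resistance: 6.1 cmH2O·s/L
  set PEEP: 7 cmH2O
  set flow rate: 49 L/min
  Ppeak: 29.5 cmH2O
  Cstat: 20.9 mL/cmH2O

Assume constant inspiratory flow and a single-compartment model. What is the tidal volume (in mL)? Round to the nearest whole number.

Flow: 49 L/min ÷ 60 = 0.8167 L/s.
Equation of motion (constant flow): PIP = Vt/C + R·V̇ + PEEP.
Vt/C = PIP − R·V̇ − PEEP = 29.5 − 4.982 − 7 = 17.518 cmH2O.
Vt = C × 17.518 = 20.9 × 17.518 = 366.13 mL.

366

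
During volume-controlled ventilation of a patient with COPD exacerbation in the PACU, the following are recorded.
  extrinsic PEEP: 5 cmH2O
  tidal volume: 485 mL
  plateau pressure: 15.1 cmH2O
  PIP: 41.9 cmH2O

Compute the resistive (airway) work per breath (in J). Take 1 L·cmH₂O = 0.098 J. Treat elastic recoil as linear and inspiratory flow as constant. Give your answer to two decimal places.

With constant inspiratory flow the resistive pressure is constant at PIP − Pplat = 41.9 − 15.1 = 26.8 cmH2O, so resistive work = 26.8 × 0.485 = 12.998 L·cmH2O.
× 0.098 J/(L·cmH2O) → 1.274 J.

1.27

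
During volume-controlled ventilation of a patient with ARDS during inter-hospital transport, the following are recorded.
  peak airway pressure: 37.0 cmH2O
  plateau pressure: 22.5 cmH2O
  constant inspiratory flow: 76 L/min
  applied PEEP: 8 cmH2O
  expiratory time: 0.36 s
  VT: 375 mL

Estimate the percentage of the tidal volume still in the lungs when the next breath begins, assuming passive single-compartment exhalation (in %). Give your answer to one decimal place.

29.6

Flow: 76 L/min ÷ 60 = 1.2667 L/s.
R = (PIP − Pplat)/V̇ = (37.0 − 22.5) / 1.2667 = 14.5/1.2667 = 11.447 cmH2O·s/L.
C = Vt/(Pplat − PEEP) = 375.0 / (22.5 − 8) = 375.0/14.5 = 25.862 mL/cmH2O.
τ = R × C = 11.447 × 0.02586 L/cmH2O = 0.296 s.
Fraction remaining at end-expiration = e^(−Te/τ) = e^(−0.36/0.296) = 0.2963 → 29.63%.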